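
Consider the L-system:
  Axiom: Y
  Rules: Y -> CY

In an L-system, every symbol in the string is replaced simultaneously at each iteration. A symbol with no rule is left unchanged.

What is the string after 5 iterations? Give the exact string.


Answer: CCCCCY

Derivation:
Step 0: Y
Step 1: CY
Step 2: CCY
Step 3: CCCY
Step 4: CCCCY
Step 5: CCCCCY


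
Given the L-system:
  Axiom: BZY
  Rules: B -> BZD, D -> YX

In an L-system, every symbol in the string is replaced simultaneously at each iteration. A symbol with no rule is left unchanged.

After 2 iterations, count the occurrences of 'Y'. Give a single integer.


Answer: 2

Derivation:
Step 0: BZY  (1 'Y')
Step 1: BZDZY  (1 'Y')
Step 2: BZDZYXZY  (2 'Y')


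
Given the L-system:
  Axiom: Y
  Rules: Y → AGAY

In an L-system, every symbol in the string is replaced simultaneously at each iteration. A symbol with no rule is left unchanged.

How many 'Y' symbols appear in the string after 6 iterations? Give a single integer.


Step 0: Y  (1 'Y')
Step 1: AGAY  (1 'Y')
Step 2: AGAAGAY  (1 'Y')
Step 3: AGAAGAAGAY  (1 'Y')
Step 4: AGAAGAAGAAGAY  (1 'Y')
Step 5: AGAAGAAGAAGAAGAY  (1 'Y')
Step 6: AGAAGAAGAAGAAGAAGAY  (1 'Y')

Answer: 1


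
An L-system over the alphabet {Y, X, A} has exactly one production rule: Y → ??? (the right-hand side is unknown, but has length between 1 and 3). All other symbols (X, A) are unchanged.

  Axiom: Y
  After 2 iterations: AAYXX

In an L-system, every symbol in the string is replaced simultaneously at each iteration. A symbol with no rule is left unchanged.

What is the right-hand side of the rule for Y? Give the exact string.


Trying Y → AYX:
  Step 0: Y
  Step 1: AYX
  Step 2: AAYXX
Matches the given result.

Answer: AYX


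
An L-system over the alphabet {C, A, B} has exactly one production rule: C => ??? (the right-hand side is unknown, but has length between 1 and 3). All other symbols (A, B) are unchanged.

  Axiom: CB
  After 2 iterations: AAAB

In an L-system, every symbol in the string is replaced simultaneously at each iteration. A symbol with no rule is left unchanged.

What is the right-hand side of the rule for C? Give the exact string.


Answer: AAA

Derivation:
Trying C => AAA:
  Step 0: CB
  Step 1: AAAB
  Step 2: AAAB
Matches the given result.


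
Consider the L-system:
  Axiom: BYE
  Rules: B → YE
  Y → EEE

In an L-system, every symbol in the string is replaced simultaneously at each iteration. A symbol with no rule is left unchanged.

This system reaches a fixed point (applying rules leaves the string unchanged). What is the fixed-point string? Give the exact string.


Step 0: BYE
Step 1: YEEEEE
Step 2: EEEEEEEE
Step 3: EEEEEEEE  (unchanged — fixed point at step 2)

Answer: EEEEEEEE


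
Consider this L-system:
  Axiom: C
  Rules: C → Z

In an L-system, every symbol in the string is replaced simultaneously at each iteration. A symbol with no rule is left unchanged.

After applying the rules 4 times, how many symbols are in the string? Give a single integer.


Answer: 1

Derivation:
Step 0: length = 1
Step 1: length = 1
Step 2: length = 1
Step 3: length = 1
Step 4: length = 1


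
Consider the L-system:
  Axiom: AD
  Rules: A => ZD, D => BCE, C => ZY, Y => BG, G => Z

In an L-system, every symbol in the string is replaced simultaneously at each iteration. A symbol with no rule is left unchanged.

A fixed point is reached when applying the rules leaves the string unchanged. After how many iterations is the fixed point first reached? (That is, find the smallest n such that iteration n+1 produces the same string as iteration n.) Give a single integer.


Step 0: AD
Step 1: ZDBCE
Step 2: ZBCEBZYE
Step 3: ZBZYEBZBGE
Step 4: ZBZBGEBZBZE
Step 5: ZBZBZEBZBZE
Step 6: ZBZBZEBZBZE  (unchanged — fixed point at step 5)

Answer: 5


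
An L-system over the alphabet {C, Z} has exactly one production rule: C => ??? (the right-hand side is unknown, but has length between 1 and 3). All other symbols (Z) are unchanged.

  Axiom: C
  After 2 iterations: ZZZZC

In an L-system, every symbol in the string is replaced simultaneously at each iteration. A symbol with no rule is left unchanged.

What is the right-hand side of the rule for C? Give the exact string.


Answer: ZZC

Derivation:
Trying C => ZZC:
  Step 0: C
  Step 1: ZZC
  Step 2: ZZZZC
Matches the given result.


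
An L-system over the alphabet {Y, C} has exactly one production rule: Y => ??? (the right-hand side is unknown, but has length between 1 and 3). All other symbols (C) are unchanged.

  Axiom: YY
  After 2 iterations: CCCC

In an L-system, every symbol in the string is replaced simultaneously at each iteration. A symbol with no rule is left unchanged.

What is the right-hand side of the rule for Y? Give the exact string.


Answer: CC

Derivation:
Trying Y => CC:
  Step 0: YY
  Step 1: CCCC
  Step 2: CCCC
Matches the given result.


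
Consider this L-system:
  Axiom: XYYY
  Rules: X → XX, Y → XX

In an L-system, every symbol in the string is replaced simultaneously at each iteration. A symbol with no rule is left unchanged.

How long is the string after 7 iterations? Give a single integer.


Step 0: length = 4
Step 1: length = 8
Step 2: length = 16
Step 3: length = 32
Step 4: length = 64
Step 5: length = 128
Step 6: length = 256
Step 7: length = 512

Answer: 512


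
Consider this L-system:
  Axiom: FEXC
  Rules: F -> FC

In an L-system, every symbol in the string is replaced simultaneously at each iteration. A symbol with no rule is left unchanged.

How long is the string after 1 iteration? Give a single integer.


Answer: 5

Derivation:
Step 0: length = 4
Step 1: length = 5


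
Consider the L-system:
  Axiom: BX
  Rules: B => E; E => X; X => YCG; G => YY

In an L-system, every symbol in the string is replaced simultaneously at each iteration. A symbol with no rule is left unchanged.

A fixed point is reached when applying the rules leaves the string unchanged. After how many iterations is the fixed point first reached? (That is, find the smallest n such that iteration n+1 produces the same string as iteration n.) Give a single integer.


Step 0: BX
Step 1: EYCG
Step 2: XYCYY
Step 3: YCGYCYY
Step 4: YCYYYCYY
Step 5: YCYYYCYY  (unchanged — fixed point at step 4)

Answer: 4


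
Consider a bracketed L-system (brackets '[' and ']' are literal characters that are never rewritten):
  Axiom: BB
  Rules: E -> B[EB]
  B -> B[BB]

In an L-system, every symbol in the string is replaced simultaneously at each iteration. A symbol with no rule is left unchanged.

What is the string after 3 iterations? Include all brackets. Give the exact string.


Step 0: BB
Step 1: B[BB]B[BB]
Step 2: B[BB][B[BB]B[BB]]B[BB][B[BB]B[BB]]
Step 3: B[BB][B[BB]B[BB]][B[BB][B[BB]B[BB]]B[BB][B[BB]B[BB]]]B[BB][B[BB]B[BB]][B[BB][B[BB]B[BB]]B[BB][B[BB]B[BB]]]

Answer: B[BB][B[BB]B[BB]][B[BB][B[BB]B[BB]]B[BB][B[BB]B[BB]]]B[BB][B[BB]B[BB]][B[BB][B[BB]B[BB]]B[BB][B[BB]B[BB]]]


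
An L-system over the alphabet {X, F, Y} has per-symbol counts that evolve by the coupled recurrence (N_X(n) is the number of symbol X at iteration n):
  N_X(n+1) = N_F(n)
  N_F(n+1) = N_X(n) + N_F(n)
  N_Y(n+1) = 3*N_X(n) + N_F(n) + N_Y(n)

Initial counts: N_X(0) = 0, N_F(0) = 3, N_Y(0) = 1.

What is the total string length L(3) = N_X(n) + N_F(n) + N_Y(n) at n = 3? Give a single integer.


Step 0: N_X=0, N_F=3, N_Y=1, L=4
Step 1: N_X=3, N_F=3, N_Y=4, L=10
Step 2: N_X=3, N_F=6, N_Y=16, L=25
Step 3: N_X=6, N_F=9, N_Y=31, L=46

Answer: 46


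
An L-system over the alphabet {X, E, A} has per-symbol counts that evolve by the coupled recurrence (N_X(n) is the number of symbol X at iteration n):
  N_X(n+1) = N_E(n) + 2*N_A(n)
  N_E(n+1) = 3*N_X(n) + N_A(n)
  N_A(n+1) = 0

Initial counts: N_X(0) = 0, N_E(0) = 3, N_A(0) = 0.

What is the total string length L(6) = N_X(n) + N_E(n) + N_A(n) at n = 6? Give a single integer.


Step 0: N_X=0, N_E=3, N_A=0, L=3
Step 1: N_X=3, N_E=0, N_A=0, L=3
Step 2: N_X=0, N_E=9, N_A=0, L=9
Step 3: N_X=9, N_E=0, N_A=0, L=9
Step 4: N_X=0, N_E=27, N_A=0, L=27
Step 5: N_X=27, N_E=0, N_A=0, L=27
Step 6: N_X=0, N_E=81, N_A=0, L=81

Answer: 81


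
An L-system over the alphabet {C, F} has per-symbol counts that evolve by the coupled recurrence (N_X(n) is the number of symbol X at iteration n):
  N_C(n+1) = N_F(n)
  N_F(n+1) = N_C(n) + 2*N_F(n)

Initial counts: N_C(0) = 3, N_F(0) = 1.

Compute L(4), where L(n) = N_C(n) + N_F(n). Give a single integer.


Step 0: N_C=3, N_F=1, L=4
Step 1: N_C=1, N_F=5, L=6
Step 2: N_C=5, N_F=11, L=16
Step 3: N_C=11, N_F=27, L=38
Step 4: N_C=27, N_F=65, L=92

Answer: 92


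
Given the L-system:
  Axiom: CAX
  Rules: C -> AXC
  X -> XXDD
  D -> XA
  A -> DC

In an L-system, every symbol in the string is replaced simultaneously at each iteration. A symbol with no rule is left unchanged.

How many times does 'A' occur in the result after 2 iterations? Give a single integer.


Answer: 5

Derivation:
Step 0: CAX  (1 'A')
Step 1: AXCDCXXDD  (1 'A')
Step 2: DCXXDDAXCXAAXCXXDDXXDDXAXA  (5 'A')


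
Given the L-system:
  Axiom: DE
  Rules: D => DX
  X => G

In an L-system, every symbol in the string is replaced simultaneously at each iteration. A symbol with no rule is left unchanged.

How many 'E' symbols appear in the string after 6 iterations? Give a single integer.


Answer: 1

Derivation:
Step 0: DE  (1 'E')
Step 1: DXE  (1 'E')
Step 2: DXGE  (1 'E')
Step 3: DXGGE  (1 'E')
Step 4: DXGGGE  (1 'E')
Step 5: DXGGGGE  (1 'E')
Step 6: DXGGGGGE  (1 'E')


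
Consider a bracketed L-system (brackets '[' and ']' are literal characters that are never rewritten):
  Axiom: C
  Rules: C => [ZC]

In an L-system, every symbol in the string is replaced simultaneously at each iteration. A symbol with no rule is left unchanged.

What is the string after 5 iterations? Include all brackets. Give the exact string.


Answer: [Z[Z[Z[Z[ZC]]]]]

Derivation:
Step 0: C
Step 1: [ZC]
Step 2: [Z[ZC]]
Step 3: [Z[Z[ZC]]]
Step 4: [Z[Z[Z[ZC]]]]
Step 5: [Z[Z[Z[Z[ZC]]]]]


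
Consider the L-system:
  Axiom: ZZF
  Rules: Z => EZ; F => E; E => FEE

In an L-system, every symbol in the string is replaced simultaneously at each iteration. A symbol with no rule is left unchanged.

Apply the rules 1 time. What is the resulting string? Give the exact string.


Answer: EZEZE

Derivation:
Step 0: ZZF
Step 1: EZEZE


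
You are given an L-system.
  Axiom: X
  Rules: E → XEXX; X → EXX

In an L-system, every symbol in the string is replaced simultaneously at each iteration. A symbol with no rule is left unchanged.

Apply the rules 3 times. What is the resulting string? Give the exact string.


Answer: EXXXEXXEXXEXXXEXXEXXEXXXEXXEXXEXX

Derivation:
Step 0: X
Step 1: EXX
Step 2: XEXXEXXEXX
Step 3: EXXXEXXEXXEXXXEXXEXXEXXXEXXEXXEXX


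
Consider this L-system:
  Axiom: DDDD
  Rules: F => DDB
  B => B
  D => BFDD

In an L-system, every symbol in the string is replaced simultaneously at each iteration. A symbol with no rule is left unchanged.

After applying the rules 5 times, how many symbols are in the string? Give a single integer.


Answer: 1032

Derivation:
Step 0: length = 4
Step 1: length = 16
Step 2: length = 48
Step 3: length = 136
Step 4: length = 376
Step 5: length = 1032


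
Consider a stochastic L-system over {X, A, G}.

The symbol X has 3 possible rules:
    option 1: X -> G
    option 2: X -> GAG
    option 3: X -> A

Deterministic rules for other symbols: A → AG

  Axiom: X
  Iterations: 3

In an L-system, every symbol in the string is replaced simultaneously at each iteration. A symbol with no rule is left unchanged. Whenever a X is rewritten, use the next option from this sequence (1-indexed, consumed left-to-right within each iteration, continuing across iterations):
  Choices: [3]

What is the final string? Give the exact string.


Step 0: X
Step 1: A  (used choices [3])
Step 2: AG  (used choices [])
Step 3: AGG  (used choices [])

Answer: AGG


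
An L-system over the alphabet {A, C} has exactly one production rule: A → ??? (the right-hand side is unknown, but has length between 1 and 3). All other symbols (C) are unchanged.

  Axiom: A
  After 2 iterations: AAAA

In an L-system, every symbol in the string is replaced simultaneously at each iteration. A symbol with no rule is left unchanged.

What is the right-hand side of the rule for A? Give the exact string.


Trying A → AA:
  Step 0: A
  Step 1: AA
  Step 2: AAAA
Matches the given result.

Answer: AA


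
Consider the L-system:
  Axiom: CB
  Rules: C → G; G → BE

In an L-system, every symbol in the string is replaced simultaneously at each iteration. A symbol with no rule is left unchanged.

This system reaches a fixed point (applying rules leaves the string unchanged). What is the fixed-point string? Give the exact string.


Step 0: CB
Step 1: GB
Step 2: BEB
Step 3: BEB  (unchanged — fixed point at step 2)

Answer: BEB


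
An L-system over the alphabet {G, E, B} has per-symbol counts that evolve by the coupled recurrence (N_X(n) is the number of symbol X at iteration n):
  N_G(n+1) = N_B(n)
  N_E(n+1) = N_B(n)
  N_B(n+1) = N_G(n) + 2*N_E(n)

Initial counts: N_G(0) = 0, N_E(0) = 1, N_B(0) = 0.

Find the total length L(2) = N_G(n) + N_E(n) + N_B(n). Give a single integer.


Step 0: N_G=0, N_E=1, N_B=0, L=1
Step 1: N_G=0, N_E=0, N_B=2, L=2
Step 2: N_G=2, N_E=2, N_B=0, L=4

Answer: 4


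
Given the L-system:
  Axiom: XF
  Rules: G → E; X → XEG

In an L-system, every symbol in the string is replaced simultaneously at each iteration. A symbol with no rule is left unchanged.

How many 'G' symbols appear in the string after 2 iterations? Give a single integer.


Answer: 1

Derivation:
Step 0: XF  (0 'G')
Step 1: XEGF  (1 'G')
Step 2: XEGEEF  (1 'G')


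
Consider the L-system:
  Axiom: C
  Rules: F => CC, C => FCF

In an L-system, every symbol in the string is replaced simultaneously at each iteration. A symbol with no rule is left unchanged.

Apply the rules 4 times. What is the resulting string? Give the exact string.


Step 0: C
Step 1: FCF
Step 2: CCFCFCC
Step 3: FCFFCFCCFCFCCFCFFCF
Step 4: CCFCFCCCCFCFCCFCFFCFCCFCFCCFCFFCFCCFCFCCCCFCFCC

Answer: CCFCFCCCCFCFCCFCFFCFCCFCFCCFCFFCFCCFCFCCCCFCFCC


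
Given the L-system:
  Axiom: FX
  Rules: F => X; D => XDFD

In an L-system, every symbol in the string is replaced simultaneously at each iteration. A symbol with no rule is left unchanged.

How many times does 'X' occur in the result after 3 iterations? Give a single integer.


Step 0: FX  (1 'X')
Step 1: XX  (2 'X')
Step 2: XX  (2 'X')
Step 3: XX  (2 'X')

Answer: 2


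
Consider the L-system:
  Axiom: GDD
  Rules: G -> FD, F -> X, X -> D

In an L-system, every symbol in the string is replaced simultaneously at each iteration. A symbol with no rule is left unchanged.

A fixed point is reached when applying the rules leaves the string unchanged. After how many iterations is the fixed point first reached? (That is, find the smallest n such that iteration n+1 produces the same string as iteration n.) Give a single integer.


Answer: 3

Derivation:
Step 0: GDD
Step 1: FDDD
Step 2: XDDD
Step 3: DDDD
Step 4: DDDD  (unchanged — fixed point at step 3)


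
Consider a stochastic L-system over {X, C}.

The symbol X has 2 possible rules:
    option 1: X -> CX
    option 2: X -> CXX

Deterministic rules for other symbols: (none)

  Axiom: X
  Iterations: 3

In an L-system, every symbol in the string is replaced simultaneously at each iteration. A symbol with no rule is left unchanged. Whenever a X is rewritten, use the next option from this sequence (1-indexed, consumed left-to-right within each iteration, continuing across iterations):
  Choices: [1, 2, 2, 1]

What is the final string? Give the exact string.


Answer: CCCXXCX

Derivation:
Step 0: X
Step 1: CX  (used choices [1])
Step 2: CCXX  (used choices [2])
Step 3: CCCXXCX  (used choices [2, 1])


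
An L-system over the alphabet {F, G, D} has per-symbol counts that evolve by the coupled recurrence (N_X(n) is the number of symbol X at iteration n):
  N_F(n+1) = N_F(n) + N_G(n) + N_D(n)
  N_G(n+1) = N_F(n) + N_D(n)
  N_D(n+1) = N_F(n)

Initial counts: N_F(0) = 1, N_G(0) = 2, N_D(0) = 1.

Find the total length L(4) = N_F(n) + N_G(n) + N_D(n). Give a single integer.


Step 0: N_F=1, N_G=2, N_D=1, L=4
Step 1: N_F=4, N_G=2, N_D=1, L=7
Step 2: N_F=7, N_G=5, N_D=4, L=16
Step 3: N_F=16, N_G=11, N_D=7, L=34
Step 4: N_F=34, N_G=23, N_D=16, L=73

Answer: 73


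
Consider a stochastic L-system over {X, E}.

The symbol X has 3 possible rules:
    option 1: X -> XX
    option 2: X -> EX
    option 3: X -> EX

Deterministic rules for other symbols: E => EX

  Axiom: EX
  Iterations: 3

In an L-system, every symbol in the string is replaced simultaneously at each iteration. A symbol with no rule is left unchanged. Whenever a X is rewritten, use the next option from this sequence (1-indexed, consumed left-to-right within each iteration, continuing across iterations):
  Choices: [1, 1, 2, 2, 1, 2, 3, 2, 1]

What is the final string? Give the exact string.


Answer: EXXXEXEXEXEXEXXX

Derivation:
Step 0: EX
Step 1: EXXX  (used choices [1])
Step 2: EXXXEXEX  (used choices [1, 2, 2])
Step 3: EXXXEXEXEXEXEXXX  (used choices [1, 2, 3, 2, 1])


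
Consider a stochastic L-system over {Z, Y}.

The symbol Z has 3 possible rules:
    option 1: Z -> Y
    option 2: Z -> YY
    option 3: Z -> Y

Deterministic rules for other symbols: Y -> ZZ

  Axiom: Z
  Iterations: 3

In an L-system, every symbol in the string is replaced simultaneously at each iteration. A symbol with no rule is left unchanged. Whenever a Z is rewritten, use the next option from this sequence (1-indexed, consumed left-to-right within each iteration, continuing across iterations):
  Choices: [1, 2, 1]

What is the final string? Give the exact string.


Step 0: Z
Step 1: Y  (used choices [1])
Step 2: ZZ  (used choices [])
Step 3: YYY  (used choices [2, 1])

Answer: YYY


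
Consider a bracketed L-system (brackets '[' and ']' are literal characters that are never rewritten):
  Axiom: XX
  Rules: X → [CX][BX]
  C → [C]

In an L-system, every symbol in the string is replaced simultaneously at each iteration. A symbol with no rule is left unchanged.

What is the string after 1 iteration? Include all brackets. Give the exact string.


Answer: [CX][BX][CX][BX]

Derivation:
Step 0: XX
Step 1: [CX][BX][CX][BX]


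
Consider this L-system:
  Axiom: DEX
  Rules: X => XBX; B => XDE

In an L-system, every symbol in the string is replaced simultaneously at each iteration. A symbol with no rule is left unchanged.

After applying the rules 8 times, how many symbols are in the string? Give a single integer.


Step 0: length = 3
Step 1: length = 5
Step 2: length = 11
Step 3: length = 25
Step 4: length = 59
Step 5: length = 141
Step 6: length = 339
Step 7: length = 817
Step 8: length = 1971

Answer: 1971


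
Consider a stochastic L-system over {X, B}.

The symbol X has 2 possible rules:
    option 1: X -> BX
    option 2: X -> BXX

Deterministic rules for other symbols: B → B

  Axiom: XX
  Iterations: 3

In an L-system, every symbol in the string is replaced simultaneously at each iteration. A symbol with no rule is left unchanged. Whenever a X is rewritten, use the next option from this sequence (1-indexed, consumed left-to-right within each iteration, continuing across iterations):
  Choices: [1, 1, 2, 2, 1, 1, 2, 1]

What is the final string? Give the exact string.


Answer: BBBXBXBBBXXBX

Derivation:
Step 0: XX
Step 1: BXBX  (used choices [1, 1])
Step 2: BBXXBBXX  (used choices [2, 2])
Step 3: BBBXBXBBBXXBX  (used choices [1, 1, 2, 1])


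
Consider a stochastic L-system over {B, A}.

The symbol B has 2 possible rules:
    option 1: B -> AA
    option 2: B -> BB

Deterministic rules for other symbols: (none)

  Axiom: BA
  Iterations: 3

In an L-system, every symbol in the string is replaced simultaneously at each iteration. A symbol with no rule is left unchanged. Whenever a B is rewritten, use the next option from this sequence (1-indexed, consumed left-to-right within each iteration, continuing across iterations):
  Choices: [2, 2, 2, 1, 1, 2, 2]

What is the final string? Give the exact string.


Answer: AAAABBBBA

Derivation:
Step 0: BA
Step 1: BBA  (used choices [2])
Step 2: BBBBA  (used choices [2, 2])
Step 3: AAAABBBBA  (used choices [1, 1, 2, 2])


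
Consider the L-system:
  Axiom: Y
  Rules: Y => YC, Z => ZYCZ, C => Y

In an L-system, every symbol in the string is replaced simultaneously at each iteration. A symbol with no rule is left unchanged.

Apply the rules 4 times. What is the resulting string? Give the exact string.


Step 0: Y
Step 1: YC
Step 2: YCY
Step 3: YCYYC
Step 4: YCYYCYCY

Answer: YCYYCYCY


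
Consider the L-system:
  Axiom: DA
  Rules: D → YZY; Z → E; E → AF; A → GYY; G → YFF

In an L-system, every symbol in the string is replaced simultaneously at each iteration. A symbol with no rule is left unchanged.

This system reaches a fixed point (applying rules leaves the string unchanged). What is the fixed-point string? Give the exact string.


Answer: YYFFYYFYYFFYY

Derivation:
Step 0: DA
Step 1: YZYGYY
Step 2: YEYYFFYY
Step 3: YAFYYFFYY
Step 4: YGYYFYYFFYY
Step 5: YYFFYYFYYFFYY
Step 6: YYFFYYFYYFFYY  (unchanged — fixed point at step 5)


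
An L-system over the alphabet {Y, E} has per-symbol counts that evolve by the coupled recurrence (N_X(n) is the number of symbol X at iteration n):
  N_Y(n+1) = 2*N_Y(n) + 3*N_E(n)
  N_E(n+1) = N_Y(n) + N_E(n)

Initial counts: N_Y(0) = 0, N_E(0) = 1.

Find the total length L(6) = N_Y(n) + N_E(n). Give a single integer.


Step 0: N_Y=0, N_E=1, L=1
Step 1: N_Y=3, N_E=1, L=4
Step 2: N_Y=9, N_E=4, L=13
Step 3: N_Y=30, N_E=13, L=43
Step 4: N_Y=99, N_E=43, L=142
Step 5: N_Y=327, N_E=142, L=469
Step 6: N_Y=1080, N_E=469, L=1549

Answer: 1549


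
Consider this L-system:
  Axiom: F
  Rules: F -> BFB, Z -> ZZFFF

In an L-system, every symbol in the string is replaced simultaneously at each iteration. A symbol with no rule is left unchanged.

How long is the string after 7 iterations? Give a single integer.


Answer: 15

Derivation:
Step 0: length = 1
Step 1: length = 3
Step 2: length = 5
Step 3: length = 7
Step 4: length = 9
Step 5: length = 11
Step 6: length = 13
Step 7: length = 15


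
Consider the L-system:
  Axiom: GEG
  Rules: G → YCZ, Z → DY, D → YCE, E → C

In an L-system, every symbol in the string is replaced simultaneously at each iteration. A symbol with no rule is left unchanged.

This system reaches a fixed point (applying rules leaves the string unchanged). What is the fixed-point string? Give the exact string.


Answer: YCYCCYCYCYCCY

Derivation:
Step 0: GEG
Step 1: YCZCYCZ
Step 2: YCDYCYCDY
Step 3: YCYCEYCYCYCEY
Step 4: YCYCCYCYCYCCY
Step 5: YCYCCYCYCYCCY  (unchanged — fixed point at step 4)


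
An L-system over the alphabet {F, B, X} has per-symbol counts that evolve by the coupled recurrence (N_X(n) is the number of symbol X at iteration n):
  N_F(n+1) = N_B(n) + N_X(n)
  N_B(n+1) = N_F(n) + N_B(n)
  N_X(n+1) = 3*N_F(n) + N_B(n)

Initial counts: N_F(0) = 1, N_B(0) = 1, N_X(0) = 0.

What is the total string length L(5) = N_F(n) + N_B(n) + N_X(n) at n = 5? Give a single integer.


Answer: 204

Derivation:
Step 0: N_F=1, N_B=1, N_X=0, L=2
Step 1: N_F=1, N_B=2, N_X=4, L=7
Step 2: N_F=6, N_B=3, N_X=5, L=14
Step 3: N_F=8, N_B=9, N_X=21, L=38
Step 4: N_F=30, N_B=17, N_X=33, L=80
Step 5: N_F=50, N_B=47, N_X=107, L=204


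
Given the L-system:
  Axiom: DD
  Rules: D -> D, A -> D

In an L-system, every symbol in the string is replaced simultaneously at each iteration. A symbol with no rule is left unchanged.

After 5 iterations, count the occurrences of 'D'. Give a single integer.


Step 0: DD  (2 'D')
Step 1: DD  (2 'D')
Step 2: DD  (2 'D')
Step 3: DD  (2 'D')
Step 4: DD  (2 'D')
Step 5: DD  (2 'D')

Answer: 2


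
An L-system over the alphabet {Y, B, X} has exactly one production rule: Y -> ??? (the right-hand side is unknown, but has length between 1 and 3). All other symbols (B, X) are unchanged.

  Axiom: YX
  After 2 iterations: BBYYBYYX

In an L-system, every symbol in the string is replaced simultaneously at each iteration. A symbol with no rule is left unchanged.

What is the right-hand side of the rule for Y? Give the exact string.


Answer: BYY

Derivation:
Trying Y -> BYY:
  Step 0: YX
  Step 1: BYYX
  Step 2: BBYYBYYX
Matches the given result.


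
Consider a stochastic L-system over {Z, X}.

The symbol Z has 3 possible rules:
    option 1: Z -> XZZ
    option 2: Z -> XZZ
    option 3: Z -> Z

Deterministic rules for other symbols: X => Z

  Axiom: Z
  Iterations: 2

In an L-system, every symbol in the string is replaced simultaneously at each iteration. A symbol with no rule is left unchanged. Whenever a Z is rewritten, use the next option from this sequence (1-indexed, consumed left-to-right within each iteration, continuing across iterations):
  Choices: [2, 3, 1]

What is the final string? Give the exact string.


Step 0: Z
Step 1: XZZ  (used choices [2])
Step 2: ZZXZZ  (used choices [3, 1])

Answer: ZZXZZ


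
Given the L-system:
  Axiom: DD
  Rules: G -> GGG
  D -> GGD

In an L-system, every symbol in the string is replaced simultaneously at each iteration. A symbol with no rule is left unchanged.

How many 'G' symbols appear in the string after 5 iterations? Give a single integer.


Answer: 484

Derivation:
Step 0: DD  (0 'G')
Step 1: GGDGGD  (4 'G')
Step 2: GGGGGGGGDGGGGGGGGD  (16 'G')
Step 3: GGGGGGGGGGGGGGGGGGGGGGGGGGDGGGGGGGGGGGGGGGGGGGGGGGGGGD  (52 'G')
Step 4: GGGGGGGGGGGGGGGGGGGGGGGGGGGGGGGGGGGGGGGGGGGGGGGGGGGGGGGGGGGGGGGGGGGGGGGGGGGGGGGGDGGGGGGGGGGGGGGGGGGGGGGGGGGGGGGGGGGGGGGGGGGGGGGGGGGGGGGGGGGGGGGGGGGGGGGGGGGGGGGGGD  (160 'G')
Step 5: GGGGGGGGGGGGGGGGGGGGGGGGGGGGGGGGGGGGGGGGGGGGGGGGGGGGGGGGGGGGGGGGGGGGGGGGGGGGGGGGGGGGGGGGGGGGGGGGGGGGGGGGGGGGGGGGGGGGGGGGGGGGGGGGGGGGGGGGGGGGGGGGGGGGGGGGGGGGGGGGGGGGGGGGGGGGGGGGGGGGGGGGGGGGGGGGGGGGGGGGGGGGGGGGGGGGGGGGGGGGGGGGGGGGGGGGGGGGGGGGGGDGGGGGGGGGGGGGGGGGGGGGGGGGGGGGGGGGGGGGGGGGGGGGGGGGGGGGGGGGGGGGGGGGGGGGGGGGGGGGGGGGGGGGGGGGGGGGGGGGGGGGGGGGGGGGGGGGGGGGGGGGGGGGGGGGGGGGGGGGGGGGGGGGGGGGGGGGGGGGGGGGGGGGGGGGGGGGGGGGGGGGGGGGGGGGGGGGGGGGGGGGGGGGGGGGGGGGGGGGGGGGGGGGGGGGGGGGGGGGGGGGGD  (484 'G')


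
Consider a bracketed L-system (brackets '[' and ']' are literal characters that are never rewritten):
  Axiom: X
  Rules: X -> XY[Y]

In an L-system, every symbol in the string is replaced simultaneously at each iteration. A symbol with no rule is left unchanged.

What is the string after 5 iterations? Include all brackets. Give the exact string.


Answer: XY[Y]Y[Y]Y[Y]Y[Y]Y[Y]

Derivation:
Step 0: X
Step 1: XY[Y]
Step 2: XY[Y]Y[Y]
Step 3: XY[Y]Y[Y]Y[Y]
Step 4: XY[Y]Y[Y]Y[Y]Y[Y]
Step 5: XY[Y]Y[Y]Y[Y]Y[Y]Y[Y]


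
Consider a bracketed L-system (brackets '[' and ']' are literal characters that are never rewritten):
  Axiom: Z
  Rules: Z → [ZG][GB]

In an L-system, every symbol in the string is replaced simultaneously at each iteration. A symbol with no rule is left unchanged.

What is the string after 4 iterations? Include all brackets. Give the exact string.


Step 0: Z
Step 1: [ZG][GB]
Step 2: [[ZG][GB]G][GB]
Step 3: [[[ZG][GB]G][GB]G][GB]
Step 4: [[[[ZG][GB]G][GB]G][GB]G][GB]

Answer: [[[[ZG][GB]G][GB]G][GB]G][GB]


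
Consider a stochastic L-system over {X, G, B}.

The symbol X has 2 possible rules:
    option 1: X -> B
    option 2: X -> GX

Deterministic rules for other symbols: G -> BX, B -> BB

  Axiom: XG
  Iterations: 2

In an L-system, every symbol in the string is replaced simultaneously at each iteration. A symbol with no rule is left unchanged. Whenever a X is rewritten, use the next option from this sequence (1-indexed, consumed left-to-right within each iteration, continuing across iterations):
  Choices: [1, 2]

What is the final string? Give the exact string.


Step 0: XG
Step 1: BBX  (used choices [1])
Step 2: BBBBGX  (used choices [2])

Answer: BBBBGX


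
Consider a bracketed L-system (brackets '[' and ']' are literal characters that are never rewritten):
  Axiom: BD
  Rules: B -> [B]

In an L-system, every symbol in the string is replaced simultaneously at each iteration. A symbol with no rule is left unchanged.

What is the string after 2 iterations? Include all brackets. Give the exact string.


Answer: [[B]]D

Derivation:
Step 0: BD
Step 1: [B]D
Step 2: [[B]]D


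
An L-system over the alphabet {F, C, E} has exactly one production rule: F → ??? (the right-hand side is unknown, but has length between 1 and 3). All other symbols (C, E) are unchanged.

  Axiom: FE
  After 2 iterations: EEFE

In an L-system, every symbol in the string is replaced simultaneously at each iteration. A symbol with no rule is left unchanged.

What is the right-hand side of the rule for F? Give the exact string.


Answer: EF

Derivation:
Trying F → EF:
  Step 0: FE
  Step 1: EFE
  Step 2: EEFE
Matches the given result.


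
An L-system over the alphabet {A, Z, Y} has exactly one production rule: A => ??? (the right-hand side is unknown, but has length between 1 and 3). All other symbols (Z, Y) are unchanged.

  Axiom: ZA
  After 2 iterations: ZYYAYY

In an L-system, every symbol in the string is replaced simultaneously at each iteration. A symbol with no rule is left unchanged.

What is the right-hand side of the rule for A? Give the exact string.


Trying A => YAY:
  Step 0: ZA
  Step 1: ZYAY
  Step 2: ZYYAYY
Matches the given result.

Answer: YAY


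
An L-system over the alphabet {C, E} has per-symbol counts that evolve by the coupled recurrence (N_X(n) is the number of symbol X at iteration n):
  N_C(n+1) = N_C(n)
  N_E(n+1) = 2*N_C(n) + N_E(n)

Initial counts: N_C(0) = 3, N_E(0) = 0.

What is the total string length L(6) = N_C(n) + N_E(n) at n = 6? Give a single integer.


Answer: 39

Derivation:
Step 0: N_C=3, N_E=0, L=3
Step 1: N_C=3, N_E=6, L=9
Step 2: N_C=3, N_E=12, L=15
Step 3: N_C=3, N_E=18, L=21
Step 4: N_C=3, N_E=24, L=27
Step 5: N_C=3, N_E=30, L=33
Step 6: N_C=3, N_E=36, L=39


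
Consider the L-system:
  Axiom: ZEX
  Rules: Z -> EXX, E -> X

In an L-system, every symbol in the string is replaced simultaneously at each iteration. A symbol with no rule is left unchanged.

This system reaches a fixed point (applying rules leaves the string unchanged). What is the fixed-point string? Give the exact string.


Step 0: ZEX
Step 1: EXXXX
Step 2: XXXXX
Step 3: XXXXX  (unchanged — fixed point at step 2)

Answer: XXXXX


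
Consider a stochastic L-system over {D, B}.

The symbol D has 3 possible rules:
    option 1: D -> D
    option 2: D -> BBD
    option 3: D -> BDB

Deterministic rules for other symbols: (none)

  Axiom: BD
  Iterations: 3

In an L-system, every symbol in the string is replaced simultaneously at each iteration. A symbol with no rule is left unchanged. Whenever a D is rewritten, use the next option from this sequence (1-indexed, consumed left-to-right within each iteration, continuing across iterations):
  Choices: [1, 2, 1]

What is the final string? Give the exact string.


Step 0: BD
Step 1: BD  (used choices [1])
Step 2: BBBD  (used choices [2])
Step 3: BBBD  (used choices [1])

Answer: BBBD


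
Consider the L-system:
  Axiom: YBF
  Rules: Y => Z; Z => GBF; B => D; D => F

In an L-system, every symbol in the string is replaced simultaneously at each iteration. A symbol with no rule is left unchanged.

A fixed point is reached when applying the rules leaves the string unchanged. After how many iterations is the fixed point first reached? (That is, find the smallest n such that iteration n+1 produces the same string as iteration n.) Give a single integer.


Step 0: YBF
Step 1: ZDF
Step 2: GBFFF
Step 3: GDFFF
Step 4: GFFFF
Step 5: GFFFF  (unchanged — fixed point at step 4)

Answer: 4


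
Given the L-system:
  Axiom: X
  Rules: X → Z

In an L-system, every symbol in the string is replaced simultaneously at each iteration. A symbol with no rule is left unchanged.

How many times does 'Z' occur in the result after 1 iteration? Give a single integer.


Step 0: X  (0 'Z')
Step 1: Z  (1 'Z')

Answer: 1


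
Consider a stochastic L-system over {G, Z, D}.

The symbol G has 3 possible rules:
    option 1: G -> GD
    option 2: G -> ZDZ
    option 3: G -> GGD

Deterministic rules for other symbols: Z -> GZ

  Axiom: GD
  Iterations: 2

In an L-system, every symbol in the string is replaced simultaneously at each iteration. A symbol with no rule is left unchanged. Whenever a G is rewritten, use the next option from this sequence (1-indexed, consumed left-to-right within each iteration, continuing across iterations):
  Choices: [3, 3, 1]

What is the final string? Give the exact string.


Answer: GGDGDDD

Derivation:
Step 0: GD
Step 1: GGDD  (used choices [3])
Step 2: GGDGDDD  (used choices [3, 1])


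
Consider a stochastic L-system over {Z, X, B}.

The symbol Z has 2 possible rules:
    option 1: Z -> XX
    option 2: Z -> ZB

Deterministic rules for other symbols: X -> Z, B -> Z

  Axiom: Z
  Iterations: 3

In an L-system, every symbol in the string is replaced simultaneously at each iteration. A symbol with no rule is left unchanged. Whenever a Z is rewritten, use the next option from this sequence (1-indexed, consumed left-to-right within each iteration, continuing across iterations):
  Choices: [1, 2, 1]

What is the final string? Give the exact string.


Step 0: Z
Step 1: XX  (used choices [1])
Step 2: ZZ  (used choices [])
Step 3: ZBXX  (used choices [2, 1])

Answer: ZBXX


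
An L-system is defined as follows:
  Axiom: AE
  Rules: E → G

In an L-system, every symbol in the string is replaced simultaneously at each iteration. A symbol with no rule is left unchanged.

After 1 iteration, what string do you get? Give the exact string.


Step 0: AE
Step 1: AG

Answer: AG


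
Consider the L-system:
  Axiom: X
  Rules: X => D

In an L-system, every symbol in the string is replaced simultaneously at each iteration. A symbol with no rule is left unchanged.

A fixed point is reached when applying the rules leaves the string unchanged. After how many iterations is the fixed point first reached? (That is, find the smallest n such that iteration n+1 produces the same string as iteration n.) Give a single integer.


Answer: 1

Derivation:
Step 0: X
Step 1: D
Step 2: D  (unchanged — fixed point at step 1)


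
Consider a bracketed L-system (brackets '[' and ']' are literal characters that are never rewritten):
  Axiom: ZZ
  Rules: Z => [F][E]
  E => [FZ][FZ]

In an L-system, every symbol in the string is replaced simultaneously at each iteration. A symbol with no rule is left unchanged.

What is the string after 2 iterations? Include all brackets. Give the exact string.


Step 0: ZZ
Step 1: [F][E][F][E]
Step 2: [F][[FZ][FZ]][F][[FZ][FZ]]

Answer: [F][[FZ][FZ]][F][[FZ][FZ]]


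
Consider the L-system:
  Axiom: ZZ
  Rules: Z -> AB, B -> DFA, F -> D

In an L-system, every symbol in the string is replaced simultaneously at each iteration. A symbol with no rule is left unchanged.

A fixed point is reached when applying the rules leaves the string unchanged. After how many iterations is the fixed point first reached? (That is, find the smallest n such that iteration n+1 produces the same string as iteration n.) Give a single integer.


Step 0: ZZ
Step 1: ABAB
Step 2: ADFAADFA
Step 3: ADDAADDA
Step 4: ADDAADDA  (unchanged — fixed point at step 3)

Answer: 3


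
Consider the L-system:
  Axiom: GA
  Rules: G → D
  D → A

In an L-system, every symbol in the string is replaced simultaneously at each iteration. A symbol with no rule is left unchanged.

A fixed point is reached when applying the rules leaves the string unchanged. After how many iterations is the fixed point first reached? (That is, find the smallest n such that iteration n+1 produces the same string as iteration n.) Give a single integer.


Step 0: GA
Step 1: DA
Step 2: AA
Step 3: AA  (unchanged — fixed point at step 2)

Answer: 2


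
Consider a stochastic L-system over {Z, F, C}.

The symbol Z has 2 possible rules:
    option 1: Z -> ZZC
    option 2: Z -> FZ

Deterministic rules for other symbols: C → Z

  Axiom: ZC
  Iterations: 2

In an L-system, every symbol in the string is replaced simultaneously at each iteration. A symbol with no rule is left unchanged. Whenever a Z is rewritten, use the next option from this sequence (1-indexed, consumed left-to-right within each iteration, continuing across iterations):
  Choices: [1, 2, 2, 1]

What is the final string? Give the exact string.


Answer: FZFZZZZC

Derivation:
Step 0: ZC
Step 1: ZZCZ  (used choices [1])
Step 2: FZFZZZZC  (used choices [2, 2, 1])


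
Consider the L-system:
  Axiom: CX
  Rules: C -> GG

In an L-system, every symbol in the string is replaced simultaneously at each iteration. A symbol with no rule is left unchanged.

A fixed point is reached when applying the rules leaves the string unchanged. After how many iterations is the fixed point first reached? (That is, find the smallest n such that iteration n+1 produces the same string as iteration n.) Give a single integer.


Answer: 1

Derivation:
Step 0: CX
Step 1: GGX
Step 2: GGX  (unchanged — fixed point at step 1)


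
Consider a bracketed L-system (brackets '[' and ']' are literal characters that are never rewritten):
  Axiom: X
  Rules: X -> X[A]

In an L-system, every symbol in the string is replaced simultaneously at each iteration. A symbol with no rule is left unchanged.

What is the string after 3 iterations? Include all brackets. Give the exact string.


Step 0: X
Step 1: X[A]
Step 2: X[A][A]
Step 3: X[A][A][A]

Answer: X[A][A][A]


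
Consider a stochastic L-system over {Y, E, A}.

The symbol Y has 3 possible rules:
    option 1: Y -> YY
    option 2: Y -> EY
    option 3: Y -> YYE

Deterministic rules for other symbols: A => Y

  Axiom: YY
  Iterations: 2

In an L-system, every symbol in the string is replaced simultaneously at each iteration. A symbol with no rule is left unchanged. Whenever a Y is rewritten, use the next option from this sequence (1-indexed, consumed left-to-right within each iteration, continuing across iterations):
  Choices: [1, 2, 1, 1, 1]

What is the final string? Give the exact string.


Step 0: YY
Step 1: YYEY  (used choices [1, 2])
Step 2: YYYYEYY  (used choices [1, 1, 1])

Answer: YYYYEYY


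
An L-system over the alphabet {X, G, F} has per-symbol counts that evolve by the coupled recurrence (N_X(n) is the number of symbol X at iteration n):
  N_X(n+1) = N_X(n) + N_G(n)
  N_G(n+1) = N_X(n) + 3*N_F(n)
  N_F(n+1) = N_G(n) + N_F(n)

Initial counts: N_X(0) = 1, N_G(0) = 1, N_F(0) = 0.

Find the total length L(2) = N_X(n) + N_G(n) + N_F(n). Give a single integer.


Answer: 10

Derivation:
Step 0: N_X=1, N_G=1, N_F=0, L=2
Step 1: N_X=2, N_G=1, N_F=1, L=4
Step 2: N_X=3, N_G=5, N_F=2, L=10


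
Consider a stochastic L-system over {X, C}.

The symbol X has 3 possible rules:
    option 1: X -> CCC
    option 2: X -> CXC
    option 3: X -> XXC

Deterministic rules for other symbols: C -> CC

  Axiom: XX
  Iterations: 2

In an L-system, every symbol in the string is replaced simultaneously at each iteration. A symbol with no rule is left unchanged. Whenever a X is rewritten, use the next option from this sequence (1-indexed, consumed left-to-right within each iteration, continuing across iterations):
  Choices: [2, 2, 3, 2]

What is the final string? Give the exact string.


Answer: CCXXCCCCCCXCCC

Derivation:
Step 0: XX
Step 1: CXCCXC  (used choices [2, 2])
Step 2: CCXXCCCCCCXCCC  (used choices [3, 2])


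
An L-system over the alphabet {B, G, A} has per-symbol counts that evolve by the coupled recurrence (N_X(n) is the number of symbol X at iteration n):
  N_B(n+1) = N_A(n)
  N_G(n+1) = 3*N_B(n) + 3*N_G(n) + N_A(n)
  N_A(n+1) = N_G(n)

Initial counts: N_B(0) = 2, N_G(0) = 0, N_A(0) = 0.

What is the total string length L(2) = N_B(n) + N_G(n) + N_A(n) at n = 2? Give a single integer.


Answer: 24

Derivation:
Step 0: N_B=2, N_G=0, N_A=0, L=2
Step 1: N_B=0, N_G=6, N_A=0, L=6
Step 2: N_B=0, N_G=18, N_A=6, L=24
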